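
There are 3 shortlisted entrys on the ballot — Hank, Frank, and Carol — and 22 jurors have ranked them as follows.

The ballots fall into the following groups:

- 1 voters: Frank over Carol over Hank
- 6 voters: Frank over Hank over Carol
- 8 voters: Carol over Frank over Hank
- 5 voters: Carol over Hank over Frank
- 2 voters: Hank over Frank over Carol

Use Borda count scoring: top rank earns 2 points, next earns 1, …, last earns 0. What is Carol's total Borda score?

Borda scores:
  Hank: 0 + 6·1 + 8·0 + 5·1 + 2·2 = 15
  Frank: 2 + 6·2 + 8·1 + 5·0 + 2·1 = 24
  Carol: 1 + 6·0 + 8·2 + 5·2 + 2·0 = 27

27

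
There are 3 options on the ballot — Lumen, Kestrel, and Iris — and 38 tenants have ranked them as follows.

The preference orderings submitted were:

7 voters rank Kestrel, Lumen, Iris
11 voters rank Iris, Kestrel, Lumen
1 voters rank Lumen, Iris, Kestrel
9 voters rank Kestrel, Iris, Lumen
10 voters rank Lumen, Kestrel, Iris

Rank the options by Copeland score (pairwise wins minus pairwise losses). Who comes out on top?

Pairwise results:
  Lumen vs Kestrel: Kestrel wins 27–11.
  Lumen vs Iris: Iris wins 20–18.
  Kestrel vs Iris: Kestrel wins 26–12.
Copeland scores (wins − losses):
  Lumen: 0 − 2 = -2
  Kestrel: 2 − 0 = 2
  Iris: 1 − 1 = 0
Kestrel has the best Copeland score.

Kestrel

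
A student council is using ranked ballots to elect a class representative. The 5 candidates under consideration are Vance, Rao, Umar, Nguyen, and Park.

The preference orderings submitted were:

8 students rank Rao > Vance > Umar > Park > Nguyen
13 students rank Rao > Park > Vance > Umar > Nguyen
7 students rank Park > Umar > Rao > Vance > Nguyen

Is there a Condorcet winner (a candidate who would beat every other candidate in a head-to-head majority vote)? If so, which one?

Head-to-head results (28 voters total):
Vance vs Rao: Rao wins 28–0.
Vance vs Umar: Vance wins 21–7.
Vance vs Nguyen: Vance wins 28–0.
Vance vs Park: Park wins 20–8.
Rao vs Umar: Rao wins 21–7.
Rao vs Nguyen: Rao wins 28–0.
Rao vs Park: Rao wins 21–7.
Umar vs Nguyen: Umar wins 28–0.
Umar vs Park: Park wins 20–8.
Nguyen vs Park: Park wins 28–0.
Rao beats each rival — Vance (28–0), Umar (21–7), Nguyen (28–0), Park (21–7) — so Rao is the Condorcet winner.

Rao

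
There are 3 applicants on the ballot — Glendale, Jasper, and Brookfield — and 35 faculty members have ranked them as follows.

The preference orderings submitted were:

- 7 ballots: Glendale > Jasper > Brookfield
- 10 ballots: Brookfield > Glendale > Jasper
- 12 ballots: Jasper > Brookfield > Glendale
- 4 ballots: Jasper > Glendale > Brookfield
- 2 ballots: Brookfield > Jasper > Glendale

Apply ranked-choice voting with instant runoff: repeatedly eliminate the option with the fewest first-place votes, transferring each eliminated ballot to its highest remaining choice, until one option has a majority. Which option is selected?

Round 1: Jasper 16, Brookfield 12, Glendale 7. Glendale has the fewest and is eliminated.
Round 2: Jasper 23, Brookfield 12. Jasper has a majority.

Jasper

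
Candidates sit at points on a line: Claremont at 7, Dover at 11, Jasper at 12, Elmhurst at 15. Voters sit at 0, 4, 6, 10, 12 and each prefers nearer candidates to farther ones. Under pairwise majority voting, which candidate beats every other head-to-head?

With single-peaked preferences on a line, the Condorcet winner is the candidate closest to the median voter.
The median voter (position 6) is closest to Claremont at 7.
Check: Claremont vs Jasper — voters closer to Claremont: 3 of 5.

Claremont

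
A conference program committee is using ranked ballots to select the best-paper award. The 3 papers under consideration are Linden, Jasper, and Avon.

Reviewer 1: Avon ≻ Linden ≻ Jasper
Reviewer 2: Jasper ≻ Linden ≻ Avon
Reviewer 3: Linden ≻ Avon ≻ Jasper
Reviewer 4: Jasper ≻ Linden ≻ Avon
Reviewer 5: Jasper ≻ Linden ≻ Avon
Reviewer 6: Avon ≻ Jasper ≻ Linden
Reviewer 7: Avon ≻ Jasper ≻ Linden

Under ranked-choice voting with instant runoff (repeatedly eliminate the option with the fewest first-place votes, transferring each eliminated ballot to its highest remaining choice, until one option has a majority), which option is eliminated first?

Round 1: Jasper 3, Avon 3, Linden 1. Linden has the fewest and is eliminated.
Round 2: Avon 4, Jasper 3. Avon has a majority.

Linden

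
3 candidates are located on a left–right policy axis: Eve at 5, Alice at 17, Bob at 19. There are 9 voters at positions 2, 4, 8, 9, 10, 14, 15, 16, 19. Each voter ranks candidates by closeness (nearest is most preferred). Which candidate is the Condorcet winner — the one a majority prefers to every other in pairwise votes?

Eve

With single-peaked preferences on a line, the Condorcet winner is the candidate closest to the median voter.
The median voter (position 10) is closest to Eve at 5.
Check: Eve vs Bob — voters closer to Eve: 5 of 9.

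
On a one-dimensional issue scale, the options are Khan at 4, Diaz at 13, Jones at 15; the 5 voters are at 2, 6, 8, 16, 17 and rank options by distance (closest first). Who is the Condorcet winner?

Khan

With single-peaked preferences on a line, the Condorcet winner is the candidate closest to the median voter.
The median voter (position 8) is closest to Khan at 4.
Check: Khan vs Jones — voters closer to Khan: 3 of 5.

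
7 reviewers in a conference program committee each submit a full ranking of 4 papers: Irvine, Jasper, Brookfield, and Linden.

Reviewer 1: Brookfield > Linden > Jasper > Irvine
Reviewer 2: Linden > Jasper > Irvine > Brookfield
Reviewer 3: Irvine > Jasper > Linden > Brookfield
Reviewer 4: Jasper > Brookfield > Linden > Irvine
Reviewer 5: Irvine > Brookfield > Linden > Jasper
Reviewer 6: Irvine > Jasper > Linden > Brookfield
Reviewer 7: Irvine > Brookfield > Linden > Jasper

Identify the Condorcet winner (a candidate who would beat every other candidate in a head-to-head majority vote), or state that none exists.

Irvine

Head-to-head results (7 voters total):
Irvine vs Jasper: Irvine wins 4–3.
Irvine vs Brookfield: Irvine wins 5–2.
Irvine vs Linden: Irvine wins 4–3.
Jasper vs Brookfield: Jasper wins 4–3.
Jasper vs Linden: Linden wins 4–3.
Brookfield vs Linden: Brookfield wins 4–3.
Irvine beats each rival — Jasper (4–3), Brookfield (5–2), Linden (4–3) — so Irvine is the Condorcet winner.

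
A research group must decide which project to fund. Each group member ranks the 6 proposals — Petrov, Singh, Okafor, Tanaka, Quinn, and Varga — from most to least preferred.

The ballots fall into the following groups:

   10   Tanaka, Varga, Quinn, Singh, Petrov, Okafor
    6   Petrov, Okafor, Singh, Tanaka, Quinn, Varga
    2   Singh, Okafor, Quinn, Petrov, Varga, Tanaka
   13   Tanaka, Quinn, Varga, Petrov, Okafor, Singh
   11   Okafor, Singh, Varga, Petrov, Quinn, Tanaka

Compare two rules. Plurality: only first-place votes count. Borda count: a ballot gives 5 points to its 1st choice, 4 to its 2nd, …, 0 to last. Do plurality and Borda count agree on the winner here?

Yes

Plurality first-place counts: Petrov 6, Singh 2, Okafor 11, Tanaka 23, Quinn 0, Varga 0 → Tanaka.
Borda totals: Petrov 92, Singh 92, Okafor 100, Tanaka 127, Quinn 105, Varga 114 → Tanaka.
The two rules agree on Tanaka.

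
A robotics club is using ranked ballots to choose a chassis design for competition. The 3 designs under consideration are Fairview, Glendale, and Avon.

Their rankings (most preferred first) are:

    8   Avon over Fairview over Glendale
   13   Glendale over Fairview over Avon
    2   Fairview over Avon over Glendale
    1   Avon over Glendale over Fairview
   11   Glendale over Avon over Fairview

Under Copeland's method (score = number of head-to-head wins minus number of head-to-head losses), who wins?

Pairwise results:
  Fairview vs Glendale: Glendale wins 25–10.
  Fairview vs Avon: Avon wins 20–15.
  Glendale vs Avon: Glendale wins 24–11.
Copeland scores (wins − losses):
  Fairview: 0 − 2 = -2
  Glendale: 2 − 0 = 2
  Avon: 1 − 1 = 0
Glendale has the best Copeland score.

Glendale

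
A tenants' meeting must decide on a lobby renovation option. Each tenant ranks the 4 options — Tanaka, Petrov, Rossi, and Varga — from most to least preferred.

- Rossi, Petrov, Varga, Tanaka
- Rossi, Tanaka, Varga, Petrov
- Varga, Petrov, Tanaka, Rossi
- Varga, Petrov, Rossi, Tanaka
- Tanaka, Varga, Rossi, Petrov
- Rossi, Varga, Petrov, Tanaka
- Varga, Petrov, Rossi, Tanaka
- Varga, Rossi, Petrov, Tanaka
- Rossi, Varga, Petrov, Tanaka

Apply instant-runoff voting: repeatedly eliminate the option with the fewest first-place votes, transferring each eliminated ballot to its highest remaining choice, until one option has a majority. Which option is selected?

Varga

Round 1: Rossi 4, Varga 4, Tanaka 1, Petrov 0. Petrov has the fewest and is eliminated.
Round 2: Rossi 4, Varga 4, Tanaka 1. Tanaka has the fewest and is eliminated.
Round 3: Varga 5, Rossi 4. Varga has a majority.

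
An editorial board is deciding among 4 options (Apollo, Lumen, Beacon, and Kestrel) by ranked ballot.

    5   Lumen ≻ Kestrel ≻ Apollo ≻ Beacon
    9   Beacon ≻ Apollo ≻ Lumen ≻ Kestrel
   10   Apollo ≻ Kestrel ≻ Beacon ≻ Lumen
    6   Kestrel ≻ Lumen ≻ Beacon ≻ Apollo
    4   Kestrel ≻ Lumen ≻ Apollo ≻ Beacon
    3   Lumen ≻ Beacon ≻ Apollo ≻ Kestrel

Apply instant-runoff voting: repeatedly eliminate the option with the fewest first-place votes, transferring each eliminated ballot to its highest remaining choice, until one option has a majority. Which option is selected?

Kestrel

Round 1: Apollo 10, Kestrel 10, Beacon 9, Lumen 8. Lumen has the fewest and is eliminated.
Round 2: Kestrel 15, Beacon 12, Apollo 10. Apollo has the fewest and is eliminated.
Round 3: Kestrel 25, Beacon 12. Kestrel has a majority.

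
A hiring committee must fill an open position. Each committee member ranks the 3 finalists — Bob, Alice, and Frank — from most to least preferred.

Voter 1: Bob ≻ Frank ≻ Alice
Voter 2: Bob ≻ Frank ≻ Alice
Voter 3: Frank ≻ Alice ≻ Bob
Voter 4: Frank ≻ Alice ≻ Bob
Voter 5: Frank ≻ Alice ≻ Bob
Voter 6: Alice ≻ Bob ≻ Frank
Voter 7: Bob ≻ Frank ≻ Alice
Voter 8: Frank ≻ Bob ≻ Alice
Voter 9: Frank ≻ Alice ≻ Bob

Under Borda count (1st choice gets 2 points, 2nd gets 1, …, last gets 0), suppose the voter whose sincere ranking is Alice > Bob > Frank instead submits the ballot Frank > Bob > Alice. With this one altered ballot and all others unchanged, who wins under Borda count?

Borda totals with the altered ballot: Bob 8, Alice 4, Frank 15.
The winner is unchanged: still Frank.

Frank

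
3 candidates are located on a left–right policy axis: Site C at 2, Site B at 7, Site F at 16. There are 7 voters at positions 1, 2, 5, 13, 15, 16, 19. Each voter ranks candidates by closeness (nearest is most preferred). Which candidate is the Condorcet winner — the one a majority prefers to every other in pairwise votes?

Site F

With single-peaked preferences on a line, the Condorcet winner is the candidate closest to the median voter.
The median voter (position 13) is closest to Site F at 16.
Check: Site F vs Site B — voters closer to Site F: 4 of 7.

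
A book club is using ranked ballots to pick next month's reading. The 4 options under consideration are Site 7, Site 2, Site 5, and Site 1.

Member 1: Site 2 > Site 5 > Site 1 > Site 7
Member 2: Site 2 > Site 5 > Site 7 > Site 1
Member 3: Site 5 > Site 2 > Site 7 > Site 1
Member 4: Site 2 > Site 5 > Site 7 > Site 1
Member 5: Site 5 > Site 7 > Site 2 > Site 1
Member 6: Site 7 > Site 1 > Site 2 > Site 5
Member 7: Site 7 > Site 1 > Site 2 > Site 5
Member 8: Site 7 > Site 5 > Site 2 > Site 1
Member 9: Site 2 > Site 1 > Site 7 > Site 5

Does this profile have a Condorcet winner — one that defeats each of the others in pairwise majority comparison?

Head-to-head results (9 voters total):
Site 7 vs Site 2: Site 2 wins 5–4.
Site 7 vs Site 5: Site 5 wins 5–4.
Site 7 vs Site 1: Site 7 wins 7–2.
Site 2 vs Site 5: Site 2 wins 6–3.
Site 2 vs Site 1: Site 2 wins 7–2.
Site 5 vs Site 1: Site 5 wins 6–3.
Site 2 beats each rival — Site 7 (5–4), Site 5 (6–3), Site 1 (7–2) — so Site 2 is the Condorcet winner.

Yes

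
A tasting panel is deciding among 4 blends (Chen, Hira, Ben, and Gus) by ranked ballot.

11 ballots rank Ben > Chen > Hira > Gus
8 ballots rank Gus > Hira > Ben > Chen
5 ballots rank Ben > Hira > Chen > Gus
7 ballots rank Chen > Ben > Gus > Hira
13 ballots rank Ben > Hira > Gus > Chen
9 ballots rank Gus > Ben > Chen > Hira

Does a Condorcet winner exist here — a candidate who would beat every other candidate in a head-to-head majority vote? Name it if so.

Ben

Head-to-head results (53 voters total):
Chen vs Hira: Chen wins 27–26.
Chen vs Ben: Ben wins 46–7.
Chen vs Gus: Gus wins 30–23.
Hira vs Ben: Ben wins 45–8.
Hira vs Gus: Hira wins 29–24.
Ben vs Gus: Ben wins 36–17.
Ben beats each rival — Chen (46–7), Hira (45–8), Gus (36–17) — so Ben is the Condorcet winner.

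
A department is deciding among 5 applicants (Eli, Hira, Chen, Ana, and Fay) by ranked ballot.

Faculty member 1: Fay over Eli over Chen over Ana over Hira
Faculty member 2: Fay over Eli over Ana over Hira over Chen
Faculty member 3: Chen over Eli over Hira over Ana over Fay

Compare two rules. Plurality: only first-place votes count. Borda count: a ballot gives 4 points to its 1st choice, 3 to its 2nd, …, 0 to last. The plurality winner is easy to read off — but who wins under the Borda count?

Plurality first-place counts: Eli 0, Hira 0, Chen 1, Ana 0, Fay 2 → Fay.
Borda totals: Eli 9, Hira 3, Chen 6, Ana 4, Fay 8 → Eli.

Eli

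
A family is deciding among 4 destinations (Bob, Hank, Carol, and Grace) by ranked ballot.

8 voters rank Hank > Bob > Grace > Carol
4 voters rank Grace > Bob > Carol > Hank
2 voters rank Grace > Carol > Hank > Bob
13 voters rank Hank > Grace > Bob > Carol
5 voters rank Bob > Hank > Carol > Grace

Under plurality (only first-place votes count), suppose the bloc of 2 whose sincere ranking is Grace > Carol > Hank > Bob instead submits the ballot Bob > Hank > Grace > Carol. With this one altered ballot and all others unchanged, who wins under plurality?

First-place totals with the altered ballot: Bob 7, Hank 21, Carol 0, Grace 4.
The winner is unchanged: still Hank.

Hank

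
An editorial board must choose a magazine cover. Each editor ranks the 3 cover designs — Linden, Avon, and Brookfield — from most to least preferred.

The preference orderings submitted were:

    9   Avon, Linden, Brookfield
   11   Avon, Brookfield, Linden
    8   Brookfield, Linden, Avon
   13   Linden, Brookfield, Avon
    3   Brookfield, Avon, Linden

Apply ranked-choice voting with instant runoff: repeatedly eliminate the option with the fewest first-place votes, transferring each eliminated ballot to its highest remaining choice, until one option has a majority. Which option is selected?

Round 1: Avon 20, Linden 13, Brookfield 11. Brookfield has the fewest and is eliminated.
Round 2: Avon 23, Linden 21. Avon has a majority.

Avon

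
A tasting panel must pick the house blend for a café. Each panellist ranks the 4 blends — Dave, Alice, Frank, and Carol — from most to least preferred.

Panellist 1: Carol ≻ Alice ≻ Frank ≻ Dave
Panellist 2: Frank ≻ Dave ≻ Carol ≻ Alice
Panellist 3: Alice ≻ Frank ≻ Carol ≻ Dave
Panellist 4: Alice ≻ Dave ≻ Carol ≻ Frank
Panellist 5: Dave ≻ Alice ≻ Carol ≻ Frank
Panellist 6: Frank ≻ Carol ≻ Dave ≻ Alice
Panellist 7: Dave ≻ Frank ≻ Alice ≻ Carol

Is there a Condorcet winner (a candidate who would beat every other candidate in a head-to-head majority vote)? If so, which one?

None — there is no Condorcet winner

Head-to-head results (7 voters total):
Dave vs Alice: Dave wins 4–3.
Dave vs Frank: Frank wins 4–3.
Dave vs Carol: Dave wins 4–3.
Alice vs Frank: Alice wins 4–3.
Alice vs Carol: Alice wins 4–3.
Frank vs Carol: Frank wins 4–3.
No candidate beats all others: Dave beats Alice beats Frank beats Dave, a majority cycle.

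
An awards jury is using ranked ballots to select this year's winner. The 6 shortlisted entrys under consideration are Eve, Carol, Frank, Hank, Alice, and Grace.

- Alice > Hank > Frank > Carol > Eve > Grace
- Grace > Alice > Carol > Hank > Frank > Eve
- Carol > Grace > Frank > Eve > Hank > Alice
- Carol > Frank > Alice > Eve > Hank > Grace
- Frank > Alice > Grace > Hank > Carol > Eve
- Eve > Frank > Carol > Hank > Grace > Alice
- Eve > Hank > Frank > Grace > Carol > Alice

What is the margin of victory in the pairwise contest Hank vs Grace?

Ballots ranking Hank above Grace: 4.
Ballots ranking Grace above Hank: 3.
Hank wins 4–3, a margin of 1.

1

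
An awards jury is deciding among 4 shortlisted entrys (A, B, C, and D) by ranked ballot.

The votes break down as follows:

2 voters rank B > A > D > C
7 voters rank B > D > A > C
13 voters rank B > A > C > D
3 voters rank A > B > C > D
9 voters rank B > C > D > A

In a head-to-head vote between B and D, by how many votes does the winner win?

Ballots ranking B above D: 2+7+13+3+9 = 34.
Ballots ranking D above B: 0.
B wins 34–0, a margin of 34.

34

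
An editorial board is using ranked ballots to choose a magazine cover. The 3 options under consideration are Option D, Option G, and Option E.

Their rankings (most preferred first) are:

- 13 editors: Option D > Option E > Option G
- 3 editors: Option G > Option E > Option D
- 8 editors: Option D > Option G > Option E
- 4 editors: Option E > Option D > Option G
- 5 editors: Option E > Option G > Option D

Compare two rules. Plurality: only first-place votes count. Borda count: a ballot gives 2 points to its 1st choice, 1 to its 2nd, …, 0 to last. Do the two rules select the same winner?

Yes

Plurality first-place counts: Option D 21, Option G 3, Option E 9 → Option D.
Borda totals: Option D 46, Option G 19, Option E 34 → Option D.
The two rules agree on Option D.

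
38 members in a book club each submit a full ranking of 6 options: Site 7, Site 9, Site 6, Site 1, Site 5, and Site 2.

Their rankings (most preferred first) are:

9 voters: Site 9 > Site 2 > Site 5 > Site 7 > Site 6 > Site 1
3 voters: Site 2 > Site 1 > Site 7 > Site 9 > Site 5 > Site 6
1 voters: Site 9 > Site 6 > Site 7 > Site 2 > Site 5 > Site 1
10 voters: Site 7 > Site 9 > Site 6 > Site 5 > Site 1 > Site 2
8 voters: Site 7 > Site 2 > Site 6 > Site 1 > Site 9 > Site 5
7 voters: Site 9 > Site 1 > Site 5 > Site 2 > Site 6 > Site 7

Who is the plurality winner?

Site 7

First-place vote totals:
  Site 7: 18
  Site 9: 17
  Site 6: 0
  Site 1: 0
  Site 5: 0
  Site 2: 3
Site 7 has the most first-place votes.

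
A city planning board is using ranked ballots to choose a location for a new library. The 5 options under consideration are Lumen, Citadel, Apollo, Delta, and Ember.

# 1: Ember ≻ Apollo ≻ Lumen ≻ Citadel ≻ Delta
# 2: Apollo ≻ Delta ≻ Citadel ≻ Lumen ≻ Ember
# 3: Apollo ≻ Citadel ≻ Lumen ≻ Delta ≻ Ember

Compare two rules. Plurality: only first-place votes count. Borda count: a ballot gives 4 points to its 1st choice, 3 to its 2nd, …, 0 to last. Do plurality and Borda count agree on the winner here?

Yes

Plurality first-place counts: Lumen 0, Citadel 0, Apollo 2, Delta 0, Ember 1 → Apollo.
Borda totals: Lumen 5, Citadel 6, Apollo 11, Delta 4, Ember 4 → Apollo.
The two rules agree on Apollo.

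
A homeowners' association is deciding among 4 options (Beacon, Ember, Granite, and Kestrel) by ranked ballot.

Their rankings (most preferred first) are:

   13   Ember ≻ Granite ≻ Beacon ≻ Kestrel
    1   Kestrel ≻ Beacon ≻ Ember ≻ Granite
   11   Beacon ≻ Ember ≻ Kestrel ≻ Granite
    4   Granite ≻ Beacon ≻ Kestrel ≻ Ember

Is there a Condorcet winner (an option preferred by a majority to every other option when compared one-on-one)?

No

Head-to-head results (29 voters total):
Beacon vs Ember: Beacon wins 16–13.
Beacon vs Granite: Granite wins 17–12.
Beacon vs Kestrel: Beacon wins 28–1.
Ember vs Granite: Ember wins 25–4.
Ember vs Kestrel: Ember wins 24–5.
Granite vs Kestrel: Granite wins 17–12.
No candidate beats all others: Beacon beats Ember beats Granite beats Beacon, a majority cycle.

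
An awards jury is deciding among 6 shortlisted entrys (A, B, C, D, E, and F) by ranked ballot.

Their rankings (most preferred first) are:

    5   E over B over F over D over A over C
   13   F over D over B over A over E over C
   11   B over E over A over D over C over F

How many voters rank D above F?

11

Ballots ranking D above F: 11.
Ballots ranking F above D: 5+13 = 18.
So 11 of 29 voters prefer D to F.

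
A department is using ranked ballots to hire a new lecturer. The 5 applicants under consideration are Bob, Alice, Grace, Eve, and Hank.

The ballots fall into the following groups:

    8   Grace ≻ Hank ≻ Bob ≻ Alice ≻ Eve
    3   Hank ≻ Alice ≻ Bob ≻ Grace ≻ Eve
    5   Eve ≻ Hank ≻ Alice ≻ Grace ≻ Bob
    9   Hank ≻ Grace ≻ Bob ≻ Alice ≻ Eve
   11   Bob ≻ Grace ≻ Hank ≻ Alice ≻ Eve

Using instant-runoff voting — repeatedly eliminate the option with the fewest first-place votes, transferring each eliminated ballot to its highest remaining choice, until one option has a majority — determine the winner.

Hank

Round 1: Hank 12, Bob 11, Grace 8, Eve 5, Alice 0. Alice has the fewest and is eliminated.
Round 2: Hank 12, Bob 11, Grace 8, Eve 5. Eve has the fewest and is eliminated.
Round 3: Hank 17, Bob 11, Grace 8. Grace has the fewest and is eliminated.
Round 4: Hank 25, Bob 11. Hank has a majority.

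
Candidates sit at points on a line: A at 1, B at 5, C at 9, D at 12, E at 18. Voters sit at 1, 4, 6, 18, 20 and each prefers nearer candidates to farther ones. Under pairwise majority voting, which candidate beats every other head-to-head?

B

With single-peaked preferences on a line, the Condorcet winner is the candidate closest to the median voter.
The median voter (position 6) is closest to B at 5.
Check: B vs E — voters closer to B: 3 of 5.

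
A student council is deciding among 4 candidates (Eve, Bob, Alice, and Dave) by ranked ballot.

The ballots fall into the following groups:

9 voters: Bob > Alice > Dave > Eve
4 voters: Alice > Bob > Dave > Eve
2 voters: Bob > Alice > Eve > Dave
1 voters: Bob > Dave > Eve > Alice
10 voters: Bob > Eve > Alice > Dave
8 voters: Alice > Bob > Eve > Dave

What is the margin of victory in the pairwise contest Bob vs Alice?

10

Ballots ranking Bob above Alice: 9+2+1+10 = 22.
Ballots ranking Alice above Bob: 4+8 = 12.
Bob wins 22–12, a margin of 10.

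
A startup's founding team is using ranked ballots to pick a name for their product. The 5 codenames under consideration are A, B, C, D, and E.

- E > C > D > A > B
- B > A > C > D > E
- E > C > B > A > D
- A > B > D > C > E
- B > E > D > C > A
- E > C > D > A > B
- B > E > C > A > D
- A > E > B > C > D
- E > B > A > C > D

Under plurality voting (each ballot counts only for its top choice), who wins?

E

First-place vote totals:
  A: 2
  B: 3
  C: 0
  D: 0
  E: 4
E has the most first-place votes.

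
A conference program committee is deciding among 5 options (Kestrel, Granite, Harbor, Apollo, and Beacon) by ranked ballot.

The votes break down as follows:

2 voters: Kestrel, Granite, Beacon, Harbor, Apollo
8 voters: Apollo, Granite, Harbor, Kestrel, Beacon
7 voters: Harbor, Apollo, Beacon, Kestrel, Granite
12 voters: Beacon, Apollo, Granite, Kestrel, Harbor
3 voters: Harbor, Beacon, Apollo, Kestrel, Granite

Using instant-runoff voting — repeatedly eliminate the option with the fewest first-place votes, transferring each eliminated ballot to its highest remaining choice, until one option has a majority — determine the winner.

Harbor

Round 1: Beacon 12, Harbor 10, Apollo 8, Kestrel 2, Granite 0. Granite has the fewest and is eliminated.
Round 2: Beacon 12, Harbor 10, Apollo 8, Kestrel 2. Kestrel has the fewest and is eliminated.
Round 3: Beacon 14, Harbor 10, Apollo 8. Apollo has the fewest and is eliminated.
Round 4: Harbor 18, Beacon 14. Harbor has a majority.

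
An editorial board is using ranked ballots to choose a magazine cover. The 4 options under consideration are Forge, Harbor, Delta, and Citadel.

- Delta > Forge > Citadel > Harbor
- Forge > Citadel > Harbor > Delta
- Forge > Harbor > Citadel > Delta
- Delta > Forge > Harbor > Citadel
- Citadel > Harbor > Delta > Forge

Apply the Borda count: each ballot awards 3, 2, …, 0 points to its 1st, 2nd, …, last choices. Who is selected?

Borda scores:
  Forge: 2 + 3 + 3 + 2 + 0 = 10
  Harbor: 0 + 1 + 2 + 1 + 2 = 6
  Delta: 3 + 0 + 0 + 3 + 1 = 7
  Citadel: 1 + 2 + 1 + 0 + 3 = 7
Forge has the highest total.

Forge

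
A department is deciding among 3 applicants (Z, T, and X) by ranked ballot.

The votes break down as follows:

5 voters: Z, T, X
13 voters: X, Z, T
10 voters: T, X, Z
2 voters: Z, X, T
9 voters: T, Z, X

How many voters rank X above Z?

23

Ballots ranking X above Z: 13+10 = 23.
Ballots ranking Z above X: 5+2+9 = 16.
So 23 of 39 voters prefer X to Z.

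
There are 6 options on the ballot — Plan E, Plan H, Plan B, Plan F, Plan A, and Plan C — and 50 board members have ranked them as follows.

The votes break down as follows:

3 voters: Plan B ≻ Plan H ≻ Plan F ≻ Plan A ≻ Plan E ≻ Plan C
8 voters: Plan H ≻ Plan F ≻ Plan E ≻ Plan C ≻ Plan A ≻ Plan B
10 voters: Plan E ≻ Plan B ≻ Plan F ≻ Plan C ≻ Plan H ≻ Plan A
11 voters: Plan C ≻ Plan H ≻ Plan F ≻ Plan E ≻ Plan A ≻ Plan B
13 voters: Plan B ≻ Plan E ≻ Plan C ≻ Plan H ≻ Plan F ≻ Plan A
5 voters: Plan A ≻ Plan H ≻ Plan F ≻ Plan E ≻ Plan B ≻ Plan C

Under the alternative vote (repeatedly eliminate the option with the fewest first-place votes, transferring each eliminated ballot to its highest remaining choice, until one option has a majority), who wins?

Plan B

Round 1: Plan B 16, Plan C 11, Plan E 10, Plan H 8, Plan A 5, Plan F 0. Plan F has the fewest and is eliminated.
Round 2: Plan B 16, Plan C 11, Plan E 10, Plan H 8, Plan A 5. Plan A has the fewest and is eliminated.
Round 3: Plan B 16, Plan H 13, Plan C 11, Plan E 10. Plan E has the fewest and is eliminated.
Round 4: Plan B 26, Plan H 13, Plan C 11. Plan B has a majority.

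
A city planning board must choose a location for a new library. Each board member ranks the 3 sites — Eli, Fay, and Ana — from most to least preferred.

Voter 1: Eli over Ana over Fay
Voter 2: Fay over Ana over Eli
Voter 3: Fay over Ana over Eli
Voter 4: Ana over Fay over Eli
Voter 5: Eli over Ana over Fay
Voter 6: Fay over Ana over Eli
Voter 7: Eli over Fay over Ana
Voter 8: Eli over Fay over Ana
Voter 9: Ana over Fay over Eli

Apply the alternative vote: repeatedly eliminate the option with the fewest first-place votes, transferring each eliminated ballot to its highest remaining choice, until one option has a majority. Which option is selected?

Round 1: Eli 4, Fay 3, Ana 2. Ana has the fewest and is eliminated.
Round 2: Fay 5, Eli 4. Fay has a majority.

Fay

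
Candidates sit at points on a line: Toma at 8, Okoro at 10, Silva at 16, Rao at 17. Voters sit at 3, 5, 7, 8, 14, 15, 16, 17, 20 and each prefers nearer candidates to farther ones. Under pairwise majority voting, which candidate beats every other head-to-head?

With single-peaked preferences on a line, the Condorcet winner is the candidate closest to the median voter.
The median voter (position 14) is closest to Silva at 16.
Check: Silva vs Rao — voters closer to Silva: 7 of 9.

Silva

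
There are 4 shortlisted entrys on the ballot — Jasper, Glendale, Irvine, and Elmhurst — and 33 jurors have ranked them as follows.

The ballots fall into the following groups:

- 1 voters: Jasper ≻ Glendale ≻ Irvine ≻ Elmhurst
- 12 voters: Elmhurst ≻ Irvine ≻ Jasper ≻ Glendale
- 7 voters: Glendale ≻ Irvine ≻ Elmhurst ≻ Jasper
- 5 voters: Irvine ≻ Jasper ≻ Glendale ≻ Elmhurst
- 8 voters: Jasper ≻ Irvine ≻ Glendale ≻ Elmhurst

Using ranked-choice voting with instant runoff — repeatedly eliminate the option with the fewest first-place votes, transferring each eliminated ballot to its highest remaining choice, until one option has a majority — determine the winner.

Round 1: Elmhurst 12, Jasper 9, Glendale 7, Irvine 5. Irvine has the fewest and is eliminated.
Round 2: Jasper 14, Elmhurst 12, Glendale 7. Glendale has the fewest and is eliminated.
Round 3: Elmhurst 19, Jasper 14. Elmhurst has a majority.

Elmhurst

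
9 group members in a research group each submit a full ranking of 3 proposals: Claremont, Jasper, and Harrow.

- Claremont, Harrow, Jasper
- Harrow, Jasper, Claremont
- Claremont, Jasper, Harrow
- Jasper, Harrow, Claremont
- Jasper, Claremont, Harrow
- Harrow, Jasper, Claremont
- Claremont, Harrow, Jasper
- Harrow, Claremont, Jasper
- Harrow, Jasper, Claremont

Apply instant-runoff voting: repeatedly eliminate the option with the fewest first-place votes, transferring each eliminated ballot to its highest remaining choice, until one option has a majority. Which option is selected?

Harrow

Round 1: Harrow 4, Claremont 3, Jasper 2. Jasper has the fewest and is eliminated.
Round 2: Harrow 5, Claremont 4. Harrow has a majority.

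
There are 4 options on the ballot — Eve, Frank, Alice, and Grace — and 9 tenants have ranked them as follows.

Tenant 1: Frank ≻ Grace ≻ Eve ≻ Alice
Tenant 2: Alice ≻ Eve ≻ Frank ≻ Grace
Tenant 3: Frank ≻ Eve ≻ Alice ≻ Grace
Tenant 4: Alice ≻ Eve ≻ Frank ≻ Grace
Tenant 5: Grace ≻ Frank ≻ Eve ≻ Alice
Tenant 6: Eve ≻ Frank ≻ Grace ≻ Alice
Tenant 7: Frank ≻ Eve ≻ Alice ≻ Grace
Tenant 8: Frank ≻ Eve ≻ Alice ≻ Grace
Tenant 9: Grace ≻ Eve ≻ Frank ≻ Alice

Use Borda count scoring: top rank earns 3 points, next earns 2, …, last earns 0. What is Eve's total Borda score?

17

Borda scores:
  Eve: 1 + 2 + 2 + 2 + 1 + 3 + 2 + 2 + 2 = 17
  Frank: 3 + 1 + 3 + 1 + 2 + 2 + 3 + 3 + 1 = 19
  Alice: 0 + 3 + 1 + 3 + 0 + 0 + 1 + 1 + 0 = 9
  Grace: 2 + 0 + 0 + 0 + 3 + 1 + 0 + 0 + 3 = 9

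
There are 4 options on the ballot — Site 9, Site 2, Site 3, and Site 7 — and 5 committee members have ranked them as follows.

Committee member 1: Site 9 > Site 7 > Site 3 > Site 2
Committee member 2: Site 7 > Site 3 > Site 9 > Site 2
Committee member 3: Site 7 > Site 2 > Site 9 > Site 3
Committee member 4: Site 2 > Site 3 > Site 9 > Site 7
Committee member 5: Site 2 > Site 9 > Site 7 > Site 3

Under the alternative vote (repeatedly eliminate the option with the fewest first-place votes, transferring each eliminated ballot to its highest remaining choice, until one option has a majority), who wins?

Site 7

Round 1: Site 2 2, Site 7 2, Site 9 1, Site 3 0. Site 3 has the fewest and is eliminated.
Round 2: Site 2 2, Site 7 2, Site 9 1. Site 9 has the fewest and is eliminated.
Round 3: Site 7 3, Site 2 2. Site 7 has a majority.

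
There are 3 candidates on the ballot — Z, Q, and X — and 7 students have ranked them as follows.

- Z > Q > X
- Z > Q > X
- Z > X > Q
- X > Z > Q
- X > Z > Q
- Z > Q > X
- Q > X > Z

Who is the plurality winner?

Z

First-place vote totals:
  Z: 4
  Q: 1
  X: 2
Z has the most first-place votes.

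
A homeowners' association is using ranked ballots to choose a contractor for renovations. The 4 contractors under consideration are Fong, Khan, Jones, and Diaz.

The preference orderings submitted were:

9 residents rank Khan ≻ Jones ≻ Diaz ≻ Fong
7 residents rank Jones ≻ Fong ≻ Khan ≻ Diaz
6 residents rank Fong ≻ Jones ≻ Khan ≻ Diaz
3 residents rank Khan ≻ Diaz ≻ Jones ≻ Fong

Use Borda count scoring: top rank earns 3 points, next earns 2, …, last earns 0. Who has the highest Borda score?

Borda scores:
  Fong: 9·0 + 7·2 + 6·3 + 3·0 = 32
  Khan: 9·3 + 7·1 + 6·1 + 3·3 = 49
  Jones: 9·2 + 7·3 + 6·2 + 3·1 = 54
  Diaz: 9·1 + 7·0 + 6·0 + 3·2 = 15
Jones has the highest total.

Jones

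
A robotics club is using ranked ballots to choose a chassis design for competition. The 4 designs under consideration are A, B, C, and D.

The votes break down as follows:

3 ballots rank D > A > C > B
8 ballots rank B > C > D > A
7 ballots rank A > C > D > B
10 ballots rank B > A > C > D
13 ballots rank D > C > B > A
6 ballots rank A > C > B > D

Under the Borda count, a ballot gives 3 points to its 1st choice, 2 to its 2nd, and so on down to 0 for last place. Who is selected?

Borda scores:
  A: 3·2 + 8·0 + 7·3 + 10·2 + 13·0 + 6·3 = 65
  B: 3·0 + 8·3 + 7·0 + 10·3 + 13·1 + 6·1 = 73
  C: 3·1 + 8·2 + 7·2 + 10·1 + 13·2 + 6·2 = 81
  D: 3·3 + 8·1 + 7·1 + 10·0 + 13·3 + 6·0 = 63
C has the highest total.

C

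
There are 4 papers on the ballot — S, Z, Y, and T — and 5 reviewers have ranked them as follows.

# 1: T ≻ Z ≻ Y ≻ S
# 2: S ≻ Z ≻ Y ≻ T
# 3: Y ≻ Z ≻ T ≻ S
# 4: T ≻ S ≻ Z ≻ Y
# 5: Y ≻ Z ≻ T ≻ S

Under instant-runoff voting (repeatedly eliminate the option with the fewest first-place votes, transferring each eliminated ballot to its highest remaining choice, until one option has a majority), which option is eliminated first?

Round 1: Y 2, T 2, S 1, Z 0. Z has the fewest and is eliminated.
Round 2: Y 2, T 2, S 1. S has the fewest and is eliminated.
Round 3: Y 3, T 2. Y has a majority.

Z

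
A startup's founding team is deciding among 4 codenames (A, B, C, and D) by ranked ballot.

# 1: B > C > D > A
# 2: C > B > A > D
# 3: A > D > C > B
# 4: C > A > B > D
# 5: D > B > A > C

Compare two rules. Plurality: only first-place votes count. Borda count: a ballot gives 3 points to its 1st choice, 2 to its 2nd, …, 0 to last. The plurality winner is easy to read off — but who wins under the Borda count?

Plurality first-place counts: A 1, B 1, C 2, D 1 → C.
Borda totals: A 7, B 8, C 9, D 6 → C.

C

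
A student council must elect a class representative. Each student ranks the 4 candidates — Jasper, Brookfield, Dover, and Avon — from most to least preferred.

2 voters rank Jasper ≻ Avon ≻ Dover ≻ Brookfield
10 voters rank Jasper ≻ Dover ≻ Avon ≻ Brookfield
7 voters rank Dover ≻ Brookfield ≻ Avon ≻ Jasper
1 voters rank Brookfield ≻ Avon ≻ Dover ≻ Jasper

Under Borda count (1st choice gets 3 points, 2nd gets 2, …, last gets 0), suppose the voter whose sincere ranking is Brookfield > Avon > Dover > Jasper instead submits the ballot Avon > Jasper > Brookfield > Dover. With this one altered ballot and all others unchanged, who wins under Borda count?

Borda totals with the altered ballot: Jasper 38, Brookfield 15, Dover 43, Avon 24.
The winner is unchanged: still Dover.

Dover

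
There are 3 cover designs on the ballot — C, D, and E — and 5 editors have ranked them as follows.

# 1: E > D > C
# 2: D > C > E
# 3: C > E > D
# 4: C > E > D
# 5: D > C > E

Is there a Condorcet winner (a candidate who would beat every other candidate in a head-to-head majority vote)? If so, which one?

No Condorcet winner

Head-to-head results (5 voters total):
C vs D: D wins 3–2.
C vs E: C wins 4–1.
D vs E: E wins 3–2.
No candidate beats all others: C beats E beats D beats C, a majority cycle.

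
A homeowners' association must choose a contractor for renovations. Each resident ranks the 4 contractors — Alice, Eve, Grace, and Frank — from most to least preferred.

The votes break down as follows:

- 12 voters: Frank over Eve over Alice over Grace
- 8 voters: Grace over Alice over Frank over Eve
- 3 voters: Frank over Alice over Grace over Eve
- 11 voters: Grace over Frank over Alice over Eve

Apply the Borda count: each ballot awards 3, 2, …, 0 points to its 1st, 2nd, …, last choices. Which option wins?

Frank

Borda scores:
  Alice: 12·1 + 8·2 + 3·2 + 11·1 = 45
  Eve: 12·2 + 8·0 + 3·0 + 11·0 = 24
  Grace: 12·0 + 8·3 + 3·1 + 11·3 = 60
  Frank: 12·3 + 8·1 + 3·3 + 11·2 = 75
Frank has the highest total.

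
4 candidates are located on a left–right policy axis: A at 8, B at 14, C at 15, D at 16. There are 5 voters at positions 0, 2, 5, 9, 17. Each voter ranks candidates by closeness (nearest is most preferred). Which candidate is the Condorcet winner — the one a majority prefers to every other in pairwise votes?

A

With single-peaked preferences on a line, the Condorcet winner is the candidate closest to the median voter.
The median voter (position 5) is closest to A at 8.
Check: A vs C — voters closer to A: 4 of 5.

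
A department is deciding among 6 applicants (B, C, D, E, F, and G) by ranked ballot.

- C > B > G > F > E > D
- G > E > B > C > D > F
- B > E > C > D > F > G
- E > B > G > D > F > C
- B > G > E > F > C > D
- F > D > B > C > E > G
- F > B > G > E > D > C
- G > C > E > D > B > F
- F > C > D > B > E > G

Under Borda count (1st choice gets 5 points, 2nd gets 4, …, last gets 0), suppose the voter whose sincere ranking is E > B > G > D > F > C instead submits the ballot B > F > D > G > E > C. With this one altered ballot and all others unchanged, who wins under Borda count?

Borda totals with the altered ballot: B 32, C 21, D 16, E 20, F 24, G 22.
The winner is unchanged: still B.

B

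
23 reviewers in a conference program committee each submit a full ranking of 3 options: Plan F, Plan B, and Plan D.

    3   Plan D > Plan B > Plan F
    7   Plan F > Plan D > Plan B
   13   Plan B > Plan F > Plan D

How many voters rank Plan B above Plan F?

Ballots ranking Plan B above Plan F: 3+13 = 16.
Ballots ranking Plan F above Plan B: 7.
So 16 of 23 voters prefer Plan B to Plan F.

16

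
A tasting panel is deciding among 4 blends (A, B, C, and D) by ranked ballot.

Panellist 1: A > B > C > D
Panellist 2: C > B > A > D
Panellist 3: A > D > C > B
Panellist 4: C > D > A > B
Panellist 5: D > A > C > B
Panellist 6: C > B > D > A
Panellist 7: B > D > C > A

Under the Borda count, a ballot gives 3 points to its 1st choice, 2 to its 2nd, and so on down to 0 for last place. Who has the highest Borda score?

C

Borda scores:
  A: 3 + 1 + 3 + 1 + 2 + 0 + 0 = 10
  B: 2 + 2 + 0 + 0 + 0 + 2 + 3 = 9
  C: 1 + 3 + 1 + 3 + 1 + 3 + 1 = 13
  D: 0 + 0 + 2 + 2 + 3 + 1 + 2 = 10
C has the highest total.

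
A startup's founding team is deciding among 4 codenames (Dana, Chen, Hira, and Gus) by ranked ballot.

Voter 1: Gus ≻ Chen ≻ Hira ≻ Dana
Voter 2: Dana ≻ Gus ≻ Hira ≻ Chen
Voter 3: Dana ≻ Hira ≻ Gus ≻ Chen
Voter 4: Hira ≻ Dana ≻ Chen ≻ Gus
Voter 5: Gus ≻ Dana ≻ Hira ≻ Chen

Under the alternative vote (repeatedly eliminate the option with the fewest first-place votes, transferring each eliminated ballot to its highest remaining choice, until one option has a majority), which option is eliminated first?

Chen

Round 1: Dana 2, Gus 2, Hira 1, Chen 0. Chen has the fewest and is eliminated.
Round 2: Dana 2, Gus 2, Hira 1. Hira has the fewest and is eliminated.
Round 3: Dana 3, Gus 2. Dana has a majority.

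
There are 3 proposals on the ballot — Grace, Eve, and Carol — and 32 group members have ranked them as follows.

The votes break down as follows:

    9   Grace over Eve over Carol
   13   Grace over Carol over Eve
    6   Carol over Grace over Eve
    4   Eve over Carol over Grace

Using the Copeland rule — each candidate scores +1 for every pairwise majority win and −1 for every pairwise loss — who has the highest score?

Pairwise results:
  Grace vs Eve: Grace wins 28–4.
  Grace vs Carol: Grace wins 22–10.
  Eve vs Carol: Carol wins 19–13.
Copeland scores (wins − losses):
  Grace: 2 − 0 = 2
  Eve: 0 − 2 = -2
  Carol: 1 − 1 = 0
Grace has the best Copeland score.

Grace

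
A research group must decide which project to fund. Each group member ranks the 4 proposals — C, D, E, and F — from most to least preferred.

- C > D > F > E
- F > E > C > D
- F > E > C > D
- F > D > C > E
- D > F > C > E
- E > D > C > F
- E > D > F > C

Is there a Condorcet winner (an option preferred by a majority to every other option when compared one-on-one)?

No

Head-to-head results (7 voters total):
C vs D: D wins 4–3.
C vs E: E wins 4–3.
C vs F: F wins 5–2.
D vs E: E wins 4–3.
D vs F: D wins 4–3.
E vs F: F wins 5–2.
No candidate beats all others: D beats F beats E beats D, a majority cycle.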